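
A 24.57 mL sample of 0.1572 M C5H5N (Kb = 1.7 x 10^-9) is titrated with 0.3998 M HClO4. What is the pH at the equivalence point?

3.09

n(C5H5N) = 0.1572 x 0.02457 = 0.003862 mol; V(HClO4) at equivalence = 0.003862/0.3998 = 0.009661 L.
At equivalence the base is fully converted to C5H5NH+; total volume = 0.03423 L, so [C5H5NH+] = 0.003862/0.03423 = 0.1128 M.
Ka(C5H5NH+) = Kw/Kb = 1.0e-14 / 1.7 x 10^-9 = 5.88e-6.
[H^+] = sqrt(Ka x [C5H5NH+]) = sqrt(5.88e-6 x 0.1128) = 0.000815 M.
pH = -log(0.000815) = 3.09.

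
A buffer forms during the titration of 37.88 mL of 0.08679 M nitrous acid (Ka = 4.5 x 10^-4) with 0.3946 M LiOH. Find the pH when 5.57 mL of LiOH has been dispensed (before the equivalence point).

Initial n(HNO2) = 0.08679 x 0.03788 = 0.003288 mol.
n(LiOH) added = 0.3946 x 0.005570 = 0.002198 mol, converting that many moles of HNO2 to NO2-.
Remaining n(HNO2) = 0.001090 mol; n(NO2-) = 0.002198 mol.
By Henderson-Hasselbalch, pH = pKa + log([A^-]/[HA]) = 3.35 + log(0.002198/0.001090) = 3.35 + (+0.30) = 3.65.

3.65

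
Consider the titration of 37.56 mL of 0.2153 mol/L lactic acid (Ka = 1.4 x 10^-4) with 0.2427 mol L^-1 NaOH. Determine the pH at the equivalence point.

8.46

n(HC3H5O3) = 0.2153 x 0.03756 = 0.008087 mol; V(NaOH) at equivalence = 0.008087/0.2427 = 0.03332 L.
At equivalence all the acid is converted to C3H5O3-; total volume = 0.03756 + 0.03332 = 0.07088 L, so [C3H5O3-] = 0.008087/0.07088 = 0.1141 M.
Kb = Kw/Ka = 1.0e-14 / 1.4 x 10^-4 = 7.14e-11.
[OH^-] = sqrt(Kb x [C3H5O3-]) = sqrt(7.14e-11 x 0.1141) = 2.85e-6 M.
pOH = 5.54, so pH = 14.00 - 5.54 = 8.46.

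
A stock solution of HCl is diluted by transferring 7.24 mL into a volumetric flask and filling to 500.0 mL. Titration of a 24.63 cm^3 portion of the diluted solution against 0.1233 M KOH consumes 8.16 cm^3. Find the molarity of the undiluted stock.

n(KOH) = 0.1233 x 0.008160 = 0.001006 mol.
n(HCl) in the aliquot = 0.001006 mol.
[diluted HCl] = 0.001006 / 0.02463 = 0.04085 M.
Dilution factor = 500.0/7.240 = 69.06, so [stock] = 0.04085 x 69.06 = 2.82 M.

2.82 M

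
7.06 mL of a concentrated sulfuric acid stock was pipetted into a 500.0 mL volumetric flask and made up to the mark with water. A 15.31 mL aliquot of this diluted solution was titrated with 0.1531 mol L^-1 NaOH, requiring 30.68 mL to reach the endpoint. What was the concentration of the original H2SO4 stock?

10.9 M

n(NaOH) = 0.1531 x 0.03068 = 0.004697 mol.
n(H2SO4) in the aliquot = 0.004697 x 1/2 = 0.002349 mol.
[diluted H2SO4] = 0.002349 / 0.01531 = 0.1534 M.
Dilution factor = 500.0/7.060 = 70.82, so [stock] = 0.1534 x 70.82 = 10.9 M.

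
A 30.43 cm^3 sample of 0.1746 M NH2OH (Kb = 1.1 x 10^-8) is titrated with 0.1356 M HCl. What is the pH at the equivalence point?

3.58

n(NH2OH) = 0.1746 x 0.03043 = 0.005313 mol; V(HCl) at equivalence = 0.005313/0.1356 = 0.03918 L.
At equivalence the base is fully converted to NH3OH+; total volume = 0.06961 L, so [NH3OH+] = 0.005313/0.06961 = 0.07632 M.
Ka(NH3OH+) = Kw/Kb = 1.0e-14 / 1.1 x 10^-8 = 9.09e-7.
[H^+] = sqrt(Ka x [NH3OH+]) = sqrt(9.09e-7 x 0.07632) = 0.000263 M.
pH = -log(0.000263) = 3.58.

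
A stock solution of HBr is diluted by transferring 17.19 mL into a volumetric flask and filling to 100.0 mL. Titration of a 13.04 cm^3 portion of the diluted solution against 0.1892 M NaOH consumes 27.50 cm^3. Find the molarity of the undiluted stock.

2.32 M

n(NaOH) = 0.1892 x 0.02750 = 0.005203 mol.
n(HBr) in the aliquot = 0.005203 mol.
[diluted HBr] = 0.005203 / 0.01304 = 0.3990 M.
Dilution factor = 100.0/17.19 = 5.817, so [stock] = 0.3990 x 5.817 = 2.32 M.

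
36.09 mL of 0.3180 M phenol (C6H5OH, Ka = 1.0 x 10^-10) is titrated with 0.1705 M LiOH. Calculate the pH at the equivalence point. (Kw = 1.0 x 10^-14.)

11.52

n(C6H5OH) = 0.3180 x 0.03609 = 0.01148 mol; V(LiOH) at equivalence = 0.01148/0.1705 = 0.06731 L.
At equivalence all the acid is converted to C6H5O-; total volume = 0.03609 + 0.06731 = 0.1034 L, so [C6H5O-] = 0.01148/0.1034 = 0.1110 M.
Kb = Kw/Ka = 1.0e-14 / 1.0 x 10^-10 = 0.000100.
[OH^-] = sqrt(Kb x [C6H5O-]) = sqrt(0.000100 x 0.1110) = 0.00333 M.
pOH = 2.48, so pH = 14.00 - 2.48 = 11.52.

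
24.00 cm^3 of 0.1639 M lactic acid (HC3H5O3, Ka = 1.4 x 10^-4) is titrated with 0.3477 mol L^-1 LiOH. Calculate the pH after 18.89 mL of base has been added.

n(acid) = 0.1639 x 0.02400 = 0.003934 mol; n(LiOH) added = 0.3477 x 0.01889 = 0.006568 mol.
Base is in excess by 0.006568 - 0.003934 = 0.002634 mol in a total volume of 0.04289 L.
[OH^-] = 0.002634/0.04289 = 0.06142 M, so pOH = 1.21 and pH = 14.00 - 1.21 = 12.79.

12.79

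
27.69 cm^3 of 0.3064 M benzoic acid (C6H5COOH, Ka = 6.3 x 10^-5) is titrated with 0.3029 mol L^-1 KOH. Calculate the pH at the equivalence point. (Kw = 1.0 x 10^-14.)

8.69

n(C6H5COOH) = 0.3064 x 0.02769 = 0.008484 mol; V(KOH) at equivalence = 0.008484/0.3029 = 0.02801 L.
At equivalence all the acid is converted to C6H5COO-; total volume = 0.02769 + 0.02801 = 0.05570 L, so [C6H5COO-] = 0.008484/0.05570 = 0.1523 M.
Kb = Kw/Ka = 1.0e-14 / 6.3 x 10^-5 = 1.59e-10.
[OH^-] = sqrt(Kb x [C6H5COO-]) = sqrt(1.59e-10 x 0.1523) = 4.92e-6 M.
pOH = 5.31, so pH = 14.00 - 5.31 = 8.69.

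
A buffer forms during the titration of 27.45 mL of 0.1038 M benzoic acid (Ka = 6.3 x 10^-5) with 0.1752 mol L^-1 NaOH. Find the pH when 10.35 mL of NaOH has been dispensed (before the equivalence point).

Initial n(C6H5COOH) = 0.1038 x 0.02745 = 0.002849 mol.
n(NaOH) added = 0.1752 x 0.01035 = 0.001813 mol, converting that many moles of C6H5COOH to C6H5COO-.
Remaining n(C6H5COOH) = 0.001036 mol; n(C6H5COO-) = 0.001813 mol.
By Henderson-Hasselbalch, pH = pKa + log([A^-]/[HA]) = 4.20 + log(0.001813/0.001036) = 4.20 + (+0.24) = 4.44.

4.44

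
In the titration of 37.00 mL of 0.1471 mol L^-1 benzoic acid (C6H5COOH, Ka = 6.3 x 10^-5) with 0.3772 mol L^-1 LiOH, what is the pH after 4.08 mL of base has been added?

Initial n(C6H5COOH) = 0.1471 x 0.03700 = 0.005443 mol.
n(LiOH) added = 0.3772 x 0.004080 = 0.001539 mol, converting that many moles of C6H5COOH to C6H5COO-.
Remaining n(C6H5COOH) = 0.003904 mol; n(C6H5COO-) = 0.001539 mol.
By Henderson-Hasselbalch, pH = pKa + log([A^-]/[HA]) = 4.20 + log(0.001539/0.003904) = 4.20 + (-0.40) = 3.80.

3.80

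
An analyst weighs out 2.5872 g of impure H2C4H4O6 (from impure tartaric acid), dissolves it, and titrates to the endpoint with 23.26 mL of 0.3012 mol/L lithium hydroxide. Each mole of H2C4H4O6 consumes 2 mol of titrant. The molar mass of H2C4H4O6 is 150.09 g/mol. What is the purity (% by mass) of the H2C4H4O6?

20.3%

n(LiOH) = 0.3012 x 0.02326 = 0.007006 mol.
n(H2C4H4O6) = 0.007006 / 2 = 0.003503 mol.
mass of H2C4H4O6 = 0.003503 x 150.09 = 0.5258 g.
% purity = 0.5258 / 2.5872 x 100 = 20.3%.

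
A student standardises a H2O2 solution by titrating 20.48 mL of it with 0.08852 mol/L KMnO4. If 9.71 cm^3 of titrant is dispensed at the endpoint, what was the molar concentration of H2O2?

n(KMnO4) = 0.08852 x 0.009710 = 0.0008595 mol.
From the balanced equation, 2 mol KMnO4 reacts with 5 mol H2O2, so n(H2O2) = 0.0008595 x 5/2 = 0.002149 mol.
[H2O2] = 0.002149 / 0.02048 L = 0.105 M.

0.105 M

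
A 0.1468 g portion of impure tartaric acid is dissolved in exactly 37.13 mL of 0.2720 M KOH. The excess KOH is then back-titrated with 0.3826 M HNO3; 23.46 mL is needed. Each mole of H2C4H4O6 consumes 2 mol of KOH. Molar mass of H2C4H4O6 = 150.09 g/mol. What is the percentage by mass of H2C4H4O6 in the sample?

57.4%

Total n(KOH) added = 0.2720 x 0.03713 = 0.01010 mol.
n(HNO3) used = 0.3826 x 0.02346 = 0.008976 mol, which equals the excess n(KOH).
So n(KOH) consumed by the sample = 0.01010 - 0.008976 = 0.001124 mol.
n(H2C4H4O6) = 0.001124 / 2 = 0.0005618 mol.
mass H2C4H4O6 = 0.0005618 x 150.09 = 0.08432 g, so %H2C4H4O6 = 0.08432/0.1468 x 100 = 57.4%.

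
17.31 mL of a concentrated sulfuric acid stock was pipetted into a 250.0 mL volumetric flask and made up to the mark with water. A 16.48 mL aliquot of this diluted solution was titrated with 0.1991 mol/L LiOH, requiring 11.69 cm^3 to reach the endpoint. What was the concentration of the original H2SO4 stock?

n(LiOH) = 0.1991 x 0.01169 = 0.002327 mol.
n(H2SO4) in the aliquot = 0.002327 x 1/2 = 0.001164 mol.
[diluted H2SO4] = 0.001164 / 0.01648 = 0.07062 M.
Dilution factor = 250.0/17.31 = 14.44, so [stock] = 0.07062 x 14.44 = 1.02 M.

1.02 M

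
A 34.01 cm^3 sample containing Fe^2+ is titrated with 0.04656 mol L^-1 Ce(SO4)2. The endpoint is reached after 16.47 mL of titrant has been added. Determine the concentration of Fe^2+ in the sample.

n(Ce(SO4)2) = 0.04656 x 0.01647 = 0.0007668 mol.
From the balanced equation, 1 mol Ce(SO4)2 reacts with 1 mol Fe^2+, so n(Fe^2+) = 0.0007668 x 1/1 = 0.0007668 mol.
[Fe^2+] = 0.0007668 / 0.03401 L = 0.0225 M.

0.0225 M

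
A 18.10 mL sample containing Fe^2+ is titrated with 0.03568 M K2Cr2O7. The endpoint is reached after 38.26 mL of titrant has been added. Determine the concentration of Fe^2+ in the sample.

n(K2Cr2O7) = 0.03568 x 0.03826 = 0.001365 mol.
From the balanced equation, 1 mol K2Cr2O7 reacts with 6 mol Fe^2+, so n(Fe^2+) = 0.001365 x 6/1 = 0.008191 mol.
[Fe^2+] = 0.008191 / 0.01810 L = 0.453 M.

0.453 M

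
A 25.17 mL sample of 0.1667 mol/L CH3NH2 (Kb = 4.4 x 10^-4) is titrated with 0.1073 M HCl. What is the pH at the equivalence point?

n(CH3NH2) = 0.1667 x 0.02517 = 0.004196 mol; V(HCl) at equivalence = 0.004196/0.1073 = 0.03910 L.
At equivalence the base is fully converted to CH3NH3+; total volume = 0.06427 L, so [CH3NH3+] = 0.004196/0.06427 = 0.06528 M.
Ka(CH3NH3+) = Kw/Kb = 1.0e-14 / 4.4 x 10^-4 = 2.27e-11.
[H^+] = sqrt(Ka x [CH3NH3+]) = sqrt(2.27e-11 x 0.06528) = 1.22e-6 M.
pH = -log(1.22e-6) = 5.91.

5.91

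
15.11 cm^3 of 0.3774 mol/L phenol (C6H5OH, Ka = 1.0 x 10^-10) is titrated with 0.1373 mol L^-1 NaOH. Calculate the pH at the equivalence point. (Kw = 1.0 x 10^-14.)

n(C6H5OH) = 0.3774 x 0.01511 = 0.005703 mol; V(NaOH) at equivalence = 0.005703/0.1373 = 0.04153 L.
At equivalence all the acid is converted to C6H5O-; total volume = 0.01511 + 0.04153 = 0.05664 L, so [C6H5O-] = 0.005703/0.05664 = 0.1007 M.
Kb = Kw/Ka = 1.0e-14 / 1.0 x 10^-10 = 0.000100.
[OH^-] = sqrt(Kb x [C6H5O-]) = sqrt(0.000100 x 0.1007) = 0.00317 M.
pOH = 2.50, so pH = 14.00 - 2.50 = 11.50.

11.50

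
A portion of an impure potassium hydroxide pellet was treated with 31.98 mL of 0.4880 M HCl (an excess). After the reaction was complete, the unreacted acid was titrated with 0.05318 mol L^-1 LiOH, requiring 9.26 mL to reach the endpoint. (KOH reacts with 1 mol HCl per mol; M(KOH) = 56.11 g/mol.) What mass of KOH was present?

0.848 g

Total n(HCl) added = 0.4880 x 0.03198 = 0.01561 mol.
n(LiOH) used = 0.05318 x 0.009260 = 0.0004924 mol, which equals the excess n(HCl).
So n(HCl) consumed by the sample = 0.01561 - 0.0004924 = 0.01511 mol.
n(KOH) = 0.01511 / 1 = 0.01511 mol.
mass = 0.01511 mol x 56.11 g/mol = 0.848 g.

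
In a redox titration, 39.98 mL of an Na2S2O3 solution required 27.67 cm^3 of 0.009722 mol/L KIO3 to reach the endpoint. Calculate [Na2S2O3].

n(KIO3) = 0.009722 x 0.02767 = 0.0002690 mol.
From the balanced equation, 1 mol KIO3 reacts with 6 mol Na2S2O3, so n(Na2S2O3) = 0.0002690 x 6/1 = 0.001614 mol.
[Na2S2O3] = 0.001614 / 0.03998 L = 0.0404 M.

0.0404 M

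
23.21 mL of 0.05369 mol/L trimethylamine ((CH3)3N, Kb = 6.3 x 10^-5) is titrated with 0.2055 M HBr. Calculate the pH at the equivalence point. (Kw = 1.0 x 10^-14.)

5.59

n((CH3)3N) = 0.05369 x 0.02321 = 0.001246 mol; V(HBr) at equivalence = 0.001246/0.2055 = 0.006064 L.
At equivalence the base is fully converted to (CH3)3NH+; total volume = 0.02927 L, so [(CH3)3NH+] = 0.001246/0.02927 = 0.04257 M.
Ka((CH3)3NH+) = Kw/Kb = 1.0e-14 / 6.3 x 10^-5 = 1.59e-10.
[H^+] = sqrt(Ka x [(CH3)3NH+]) = sqrt(1.59e-10 x 0.04257) = 2.60e-6 M.
pH = -log(2.60e-6) = 5.59.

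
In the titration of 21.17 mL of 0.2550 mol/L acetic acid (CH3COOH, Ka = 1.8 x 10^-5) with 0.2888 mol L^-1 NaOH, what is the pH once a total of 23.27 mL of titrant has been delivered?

n(acid) = 0.2550 x 0.02117 = 0.005398 mol; n(NaOH) added = 0.2888 x 0.02327 = 0.006720 mol.
Base is in excess by 0.006720 - 0.005398 = 0.001322 mol in a total volume of 0.04444 L.
[OH^-] = 0.001322/0.04444 = 0.02975 M, so pOH = 1.53 and pH = 14.00 - 1.53 = 12.47.

12.47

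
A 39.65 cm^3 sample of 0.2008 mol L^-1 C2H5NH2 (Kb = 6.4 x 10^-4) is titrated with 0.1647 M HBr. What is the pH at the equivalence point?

5.92

n(C2H5NH2) = 0.2008 x 0.03965 = 0.007962 mol; V(HBr) at equivalence = 0.007962/0.1647 = 0.04834 L.
At equivalence the base is fully converted to C2H5NH3+; total volume = 0.08799 L, so [C2H5NH3+] = 0.007962/0.08799 = 0.09048 M.
Ka(C2H5NH3+) = Kw/Kb = 1.0e-14 / 6.4 x 10^-4 = 1.56e-11.
[H^+] = sqrt(Ka x [C2H5NH3+]) = sqrt(1.56e-11 x 0.09048) = 1.19e-6 M.
pH = -log(1.19e-6) = 5.92.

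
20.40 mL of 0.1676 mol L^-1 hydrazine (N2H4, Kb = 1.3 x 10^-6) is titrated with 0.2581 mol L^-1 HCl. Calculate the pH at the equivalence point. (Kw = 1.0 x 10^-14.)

4.55

n(N2H4) = 0.1676 x 0.02040 = 0.003419 mol; V(HCl) at equivalence = 0.003419/0.2581 = 0.01325 L.
At equivalence the base is fully converted to N2H5+; total volume = 0.03365 L, so [N2H5+] = 0.003419/0.03365 = 0.1016 M.
Ka(N2H5+) = Kw/Kb = 1.0e-14 / 1.3 x 10^-6 = 7.69e-9.
[H^+] = sqrt(Ka x [N2H5+]) = sqrt(7.69e-9 x 0.1016) = 2.80e-5 M.
pH = -log(2.80e-5) = 4.55.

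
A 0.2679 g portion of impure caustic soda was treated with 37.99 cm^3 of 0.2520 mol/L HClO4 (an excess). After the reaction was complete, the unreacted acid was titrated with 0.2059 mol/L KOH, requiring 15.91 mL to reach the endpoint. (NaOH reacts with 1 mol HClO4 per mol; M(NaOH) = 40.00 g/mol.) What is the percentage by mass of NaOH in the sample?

94.0%

Total n(HClO4) added = 0.2520 x 0.03799 = 0.009573 mol.
n(KOH) used = 0.2059 x 0.01591 = 0.003276 mol, which equals the excess n(HClO4).
So n(HClO4) consumed by the sample = 0.009573 - 0.003276 = 0.006298 mol.
n(NaOH) = 0.006298 / 1 = 0.006298 mol.
mass NaOH = 0.006298 x 40.00 = 0.2519 g, so %NaOH = 0.2519/0.2679 x 100 = 94.0%.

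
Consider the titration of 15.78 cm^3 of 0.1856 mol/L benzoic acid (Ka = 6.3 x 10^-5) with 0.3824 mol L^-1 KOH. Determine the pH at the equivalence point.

n(C6H5COOH) = 0.1856 x 0.01578 = 0.002929 mol; V(KOH) at equivalence = 0.002929/0.3824 = 0.007659 L.
At equivalence all the acid is converted to C6H5COO-; total volume = 0.01578 + 0.007659 = 0.02344 L, so [C6H5COO-] = 0.002929/0.02344 = 0.1250 M.
Kb = Kw/Ka = 1.0e-14 / 6.3 x 10^-5 = 1.59e-10.
[OH^-] = sqrt(Kb x [C6H5COO-]) = sqrt(1.59e-10 x 0.1250) = 4.45e-6 M.
pOH = 5.35, so pH = 14.00 - 5.35 = 8.65.

8.65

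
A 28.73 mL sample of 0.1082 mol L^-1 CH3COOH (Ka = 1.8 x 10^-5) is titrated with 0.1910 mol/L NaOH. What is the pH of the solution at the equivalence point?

n(CH3COOH) = 0.1082 x 0.02873 = 0.003109 mol; V(NaOH) at equivalence = 0.003109/0.1910 = 0.01628 L.
At equivalence all the acid is converted to CH3COO-; total volume = 0.02873 + 0.01628 = 0.04501 L, so [CH3COO-] = 0.003109/0.04501 = 0.06907 M.
Kb = Kw/Ka = 1.0e-14 / 1.8 x 10^-5 = 5.56e-10.
[OH^-] = sqrt(Kb x [CH3COO-]) = sqrt(5.56e-10 x 0.06907) = 6.19e-6 M.
pOH = 5.21, so pH = 14.00 - 5.21 = 8.79.

8.79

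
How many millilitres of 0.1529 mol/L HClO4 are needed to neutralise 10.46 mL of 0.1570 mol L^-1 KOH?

10.7 mL

n(KOH) = 0.1570 mol/L x 0.01046 L = 0.001642 mol.
At equivalence n(HClO4) = n(KOH) = 0.001642 mol.
V(HClO4) = 0.001642 / 0.1529 = 0.01074 L = 10.7 mL.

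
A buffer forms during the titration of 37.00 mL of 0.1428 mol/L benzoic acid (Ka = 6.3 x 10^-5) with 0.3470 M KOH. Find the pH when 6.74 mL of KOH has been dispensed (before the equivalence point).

Initial n(C6H5COOH) = 0.1428 x 0.03700 = 0.005284 mol.
n(KOH) added = 0.3470 x 0.006740 = 0.002339 mol, converting that many moles of C6H5COOH to C6H5COO-.
Remaining n(C6H5COOH) = 0.002945 mol; n(C6H5COO-) = 0.002339 mol.
By Henderson-Hasselbalch, pH = pKa + log([A^-]/[HA]) = 4.20 + log(0.002339/0.002945) = 4.20 + (-0.10) = 4.10.

4.10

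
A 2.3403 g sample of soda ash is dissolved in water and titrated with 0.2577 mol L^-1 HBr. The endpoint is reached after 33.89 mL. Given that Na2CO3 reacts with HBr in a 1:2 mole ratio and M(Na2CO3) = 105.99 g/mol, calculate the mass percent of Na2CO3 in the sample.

n(HBr) = 0.2577 x 0.03389 = 0.008733 mol.
n(Na2CO3) = 0.008733 / 2 = 0.004367 mol.
mass of Na2CO3 = 0.004367 x 105.99 = 0.4628 g.
% purity = 0.4628 / 2.3403 x 100 = 19.8%.

19.8%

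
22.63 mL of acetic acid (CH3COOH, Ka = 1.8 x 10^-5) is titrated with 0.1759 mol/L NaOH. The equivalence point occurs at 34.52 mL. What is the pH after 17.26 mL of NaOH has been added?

17.26 mL is exactly half the equivalence volume (34.52/2), i.e. the half-equivalence point.
There, n(HA) = n(A^-), so pH = pKa = -log(1.8 x 10^-5) = 4.74.

4.74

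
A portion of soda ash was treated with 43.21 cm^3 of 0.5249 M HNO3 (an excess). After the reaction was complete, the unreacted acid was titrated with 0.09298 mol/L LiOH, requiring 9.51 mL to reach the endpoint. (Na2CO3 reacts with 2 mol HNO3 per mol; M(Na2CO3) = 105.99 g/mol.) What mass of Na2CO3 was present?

1.16 g

Total n(HNO3) added = 0.5249 x 0.04321 = 0.02268 mol.
n(LiOH) used = 0.09298 x 0.009510 = 0.0008842 mol, which equals the excess n(HNO3).
So n(HNO3) consumed by the sample = 0.02268 - 0.0008842 = 0.02180 mol.
n(Na2CO3) = 0.02180 / 2 = 0.01090 mol.
mass = 0.01090 mol x 105.99 g/mol = 1.16 g.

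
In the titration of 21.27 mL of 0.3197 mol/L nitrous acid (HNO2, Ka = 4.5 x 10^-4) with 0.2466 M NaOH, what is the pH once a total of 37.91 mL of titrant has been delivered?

12.63

n(acid) = 0.3197 x 0.02127 = 0.006800 mol; n(NaOH) added = 0.2466 x 0.03791 = 0.009349 mol.
Base is in excess by 0.009349 - 0.006800 = 0.002549 mol in a total volume of 0.05918 L.
[OH^-] = 0.002549/0.05918 = 0.04307 M, so pOH = 1.37 and pH = 14.00 - 1.37 = 12.63.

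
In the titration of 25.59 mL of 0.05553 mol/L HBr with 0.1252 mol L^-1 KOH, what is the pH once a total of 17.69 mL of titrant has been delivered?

12.26

n(acid) = 0.05553 x 0.02559 = 0.001421 mol; n(KOH) added = 0.1252 x 0.01769 = 0.002215 mol.
Base is in excess by 0.002215 - 0.001421 = 0.0007938 mol in a total volume of 0.04328 L.
[OH^-] = 0.0007938/0.04328 = 0.01834 M, so pOH = 1.74 and pH = 14.00 - 1.74 = 12.26.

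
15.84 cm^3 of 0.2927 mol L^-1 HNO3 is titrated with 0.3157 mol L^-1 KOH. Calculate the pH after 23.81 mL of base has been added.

12.86

n(acid) = 0.2927 x 0.01584 = 0.004636 mol; n(KOH) added = 0.3157 x 0.02381 = 0.007517 mol.
Base is in excess by 0.007517 - 0.004636 = 0.002880 mol in a total volume of 0.03965 L.
[OH^-] = 0.002880/0.03965 = 0.07265 M, so pOH = 1.14 and pH = 14.00 - 1.14 = 12.86.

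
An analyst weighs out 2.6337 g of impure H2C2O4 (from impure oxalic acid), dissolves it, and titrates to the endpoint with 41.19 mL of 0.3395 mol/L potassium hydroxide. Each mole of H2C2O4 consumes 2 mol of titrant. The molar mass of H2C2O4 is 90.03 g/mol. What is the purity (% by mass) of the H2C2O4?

23.9%

n(KOH) = 0.3395 x 0.04119 = 0.01398 mol.
n(H2C2O4) = 0.01398 / 2 = 0.006992 mol.
mass of H2C2O4 = 0.006992 x 90.03 = 0.6295 g.
% purity = 0.6295 / 2.6337 x 100 = 23.9%.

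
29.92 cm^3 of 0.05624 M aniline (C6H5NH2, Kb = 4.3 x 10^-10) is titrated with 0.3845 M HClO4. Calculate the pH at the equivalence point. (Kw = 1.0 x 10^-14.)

n(C6H5NH2) = 0.05624 x 0.02992 = 0.001683 mol; V(HClO4) at equivalence = 0.001683/0.3845 = 0.004376 L.
At equivalence the base is fully converted to C6H5NH3+; total volume = 0.03430 L, so [C6H5NH3+] = 0.001683/0.03430 = 0.04906 M.
Ka(C6H5NH3+) = Kw/Kb = 1.0e-14 / 4.3 x 10^-10 = 2.33e-5.
[H^+] = sqrt(Ka x [C6H5NH3+]) = sqrt(2.33e-5 x 0.04906) = 0.00107 M.
pH = -log(0.00107) = 2.97.

2.97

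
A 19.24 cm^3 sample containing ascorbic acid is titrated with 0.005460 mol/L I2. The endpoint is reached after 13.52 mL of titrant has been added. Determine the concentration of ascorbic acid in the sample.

n(I2) = 0.005460 x 0.01352 = 7.382e-5 mol.
From the balanced equation, 1 mol I2 reacts with 1 mol ascorbic acid, so n(ascorbic acid) = 7.382e-5 x 1/1 = 7.382e-5 mol.
[ascorbic acid] = 7.382e-5 / 0.01924 L = 0.00384 M.

0.00384 M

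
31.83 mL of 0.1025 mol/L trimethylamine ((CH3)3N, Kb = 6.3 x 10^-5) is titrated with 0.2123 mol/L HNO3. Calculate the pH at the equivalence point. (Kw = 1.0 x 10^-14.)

5.48

n((CH3)3N) = 0.1025 x 0.03183 = 0.003263 mol; V(HNO3) at equivalence = 0.003263/0.2123 = 0.01537 L.
At equivalence the base is fully converted to (CH3)3NH+; total volume = 0.04720 L, so [(CH3)3NH+] = 0.003263/0.04720 = 0.06913 M.
Ka((CH3)3NH+) = Kw/Kb = 1.0e-14 / 6.3 x 10^-5 = 1.59e-10.
[H^+] = sqrt(Ka x [(CH3)3NH+]) = sqrt(1.59e-10 x 0.06913) = 3.31e-6 M.
pH = -log(3.31e-6) = 5.48.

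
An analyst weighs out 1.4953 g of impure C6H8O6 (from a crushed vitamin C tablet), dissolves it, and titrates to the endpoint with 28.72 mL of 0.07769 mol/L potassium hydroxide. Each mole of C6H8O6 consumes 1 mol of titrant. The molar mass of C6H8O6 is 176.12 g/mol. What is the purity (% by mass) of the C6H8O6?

n(KOH) = 0.07769 x 0.02872 = 0.002231 mol.
n(C6H8O6) = 0.002231 / 1 = 0.002231 mol.
mass of C6H8O6 = 0.002231 x 176.12 = 0.3930 g.
% purity = 0.3930 / 1.4953 x 100 = 26.3%.

26.3%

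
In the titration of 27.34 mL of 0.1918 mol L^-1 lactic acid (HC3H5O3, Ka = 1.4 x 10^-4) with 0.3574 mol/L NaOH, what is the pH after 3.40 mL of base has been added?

Initial n(HC3H5O3) = 0.1918 x 0.02734 = 0.005244 mol.
n(NaOH) added = 0.3574 x 0.003400 = 0.001215 mol, converting that many moles of HC3H5O3 to C3H5O3-.
Remaining n(HC3H5O3) = 0.004029 mol; n(C3H5O3-) = 0.001215 mol.
By Henderson-Hasselbalch, pH = pKa + log([A^-]/[HA]) = 3.85 + log(0.001215/0.004029) = 3.85 + (-0.52) = 3.33.

3.33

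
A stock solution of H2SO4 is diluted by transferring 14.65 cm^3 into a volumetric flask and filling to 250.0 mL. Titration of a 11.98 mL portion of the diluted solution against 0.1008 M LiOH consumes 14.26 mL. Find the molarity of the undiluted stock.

1.02 M

n(LiOH) = 0.1008 x 0.01426 = 0.001437 mol.
n(H2SO4) in the aliquot = 0.001437 x 1/2 = 0.0007187 mol.
[diluted H2SO4] = 0.0007187 / 0.01198 = 0.05999 M.
Dilution factor = 250.0/14.65 = 17.06, so [stock] = 0.05999 x 17.06 = 1.02 M.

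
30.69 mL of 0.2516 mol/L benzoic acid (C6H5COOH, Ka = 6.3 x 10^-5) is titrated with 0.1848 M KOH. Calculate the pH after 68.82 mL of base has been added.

n(acid) = 0.2516 x 0.03069 = 0.007722 mol; n(KOH) added = 0.1848 x 0.06882 = 0.01272 mol.
Base is in excess by 0.01272 - 0.007722 = 0.004996 mol in a total volume of 0.09951 L.
[OH^-] = 0.004996/0.09951 = 0.05021 M, so pOH = 1.30 and pH = 14.00 - 1.30 = 12.70.

12.70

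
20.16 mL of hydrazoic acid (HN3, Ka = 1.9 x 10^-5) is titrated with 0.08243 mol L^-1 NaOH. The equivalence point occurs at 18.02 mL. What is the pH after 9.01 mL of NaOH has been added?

4.72

9.01 mL is exactly half the equivalence volume (18.02/2), i.e. the half-equivalence point.
There, n(HA) = n(A^-), so pH = pKa = -log(1.9 x 10^-5) = 4.72.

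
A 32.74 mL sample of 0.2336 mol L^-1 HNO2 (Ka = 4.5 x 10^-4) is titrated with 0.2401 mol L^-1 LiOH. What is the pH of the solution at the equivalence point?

n(HNO2) = 0.2336 x 0.03274 = 0.007648 mol; V(LiOH) at equivalence = 0.007648/0.2401 = 0.03185 L.
At equivalence all the acid is converted to NO2-; total volume = 0.03274 + 0.03185 = 0.06459 L, so [NO2-] = 0.007648/0.06459 = 0.1184 M.
Kb = Kw/Ka = 1.0e-14 / 4.5 x 10^-4 = 2.22e-11.
[OH^-] = sqrt(Kb x [NO2-]) = sqrt(2.22e-11 x 0.1184) = 1.62e-6 M.
pOH = 5.79, so pH = 14.00 - 5.79 = 8.21.

8.21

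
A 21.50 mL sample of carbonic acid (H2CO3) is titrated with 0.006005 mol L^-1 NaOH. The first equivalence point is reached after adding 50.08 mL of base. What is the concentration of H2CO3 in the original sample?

0.0140 M

n(NaOH) = 0.006005 x 0.05008 = 0.0003007 mol.
At the first equivalence point, 1 mol OH^- react per mol H2CO3, so n(H2CO3) = 0.0003007 / 1 = 0.0003007 mol.
[H2CO3] = 0.0003007 / 0.02150 L = 0.0140 M.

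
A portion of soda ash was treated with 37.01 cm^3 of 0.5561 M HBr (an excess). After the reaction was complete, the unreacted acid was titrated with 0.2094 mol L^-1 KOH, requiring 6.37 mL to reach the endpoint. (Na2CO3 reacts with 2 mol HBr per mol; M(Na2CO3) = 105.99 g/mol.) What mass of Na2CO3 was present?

Total n(HBr) added = 0.5561 x 0.03701 = 0.02058 mol.
n(KOH) used = 0.2094 x 0.006370 = 0.001334 mol, which equals the excess n(HBr).
So n(HBr) consumed by the sample = 0.02058 - 0.001334 = 0.01925 mol.
n(Na2CO3) = 0.01925 / 2 = 0.009624 mol.
mass = 0.009624 mol x 105.99 g/mol = 1.02 g.

1.02 g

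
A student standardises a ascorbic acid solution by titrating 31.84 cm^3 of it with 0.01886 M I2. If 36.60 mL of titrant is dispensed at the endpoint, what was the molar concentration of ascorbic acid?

0.0217 M

n(I2) = 0.01886 x 0.03660 = 0.0006903 mol.
From the balanced equation, 1 mol I2 reacts with 1 mol ascorbic acid, so n(ascorbic acid) = 0.0006903 x 1/1 = 0.0006903 mol.
[ascorbic acid] = 0.0006903 / 0.03184 L = 0.0217 M.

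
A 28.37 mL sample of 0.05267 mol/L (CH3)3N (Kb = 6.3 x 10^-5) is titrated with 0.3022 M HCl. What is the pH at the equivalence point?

5.57

n((CH3)3N) = 0.05267 x 0.02837 = 0.001494 mol; V(HCl) at equivalence = 0.001494/0.3022 = 0.004945 L.
At equivalence the base is fully converted to (CH3)3NH+; total volume = 0.03331 L, so [(CH3)3NH+] = 0.001494/0.03331 = 0.04485 M.
Ka((CH3)3NH+) = Kw/Kb = 1.0e-14 / 6.3 x 10^-5 = 1.59e-10.
[H^+] = sqrt(Ka x [(CH3)3NH+]) = sqrt(1.59e-10 x 0.04485) = 2.67e-6 M.
pH = -log(2.67e-6) = 5.57.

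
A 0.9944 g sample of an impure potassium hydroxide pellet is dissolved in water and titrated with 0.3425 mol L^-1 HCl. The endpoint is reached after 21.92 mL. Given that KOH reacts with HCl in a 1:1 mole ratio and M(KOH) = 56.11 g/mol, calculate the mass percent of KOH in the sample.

n(HCl) = 0.3425 x 0.02192 = 0.007508 mol.
n(KOH) = 0.007508 / 1 = 0.007508 mol.
mass of KOH = 0.007508 x 56.11 = 0.4213 g.
% purity = 0.4213 / 0.9944 x 100 = 42.4%.

42.4%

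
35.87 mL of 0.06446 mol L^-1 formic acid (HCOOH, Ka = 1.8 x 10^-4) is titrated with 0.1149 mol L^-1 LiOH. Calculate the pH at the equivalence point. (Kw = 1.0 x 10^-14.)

8.18

n(HCOOH) = 0.06446 x 0.03587 = 0.002312 mol; V(LiOH) at equivalence = 0.002312/0.1149 = 0.02012 L.
At equivalence all the acid is converted to HCOO-; total volume = 0.03587 + 0.02012 = 0.05599 L, so [HCOO-] = 0.002312/0.05599 = 0.04129 M.
Kb = Kw/Ka = 1.0e-14 / 1.8 x 10^-4 = 5.56e-11.
[OH^-] = sqrt(Kb x [HCOO-]) = sqrt(5.56e-11 x 0.04129) = 1.51e-6 M.
pOH = 5.82, so pH = 14.00 - 5.82 = 8.18.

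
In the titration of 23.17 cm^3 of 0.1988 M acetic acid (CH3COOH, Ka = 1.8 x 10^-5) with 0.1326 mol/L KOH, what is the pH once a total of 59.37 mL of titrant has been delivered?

12.60

n(acid) = 0.1988 x 0.02317 = 0.004606 mol; n(KOH) added = 0.1326 x 0.05937 = 0.007872 mol.
Base is in excess by 0.007872 - 0.004606 = 0.003266 mol in a total volume of 0.08254 L.
[OH^-] = 0.003266/0.08254 = 0.03957 M, so pOH = 1.40 and pH = 14.00 - 1.40 = 12.60.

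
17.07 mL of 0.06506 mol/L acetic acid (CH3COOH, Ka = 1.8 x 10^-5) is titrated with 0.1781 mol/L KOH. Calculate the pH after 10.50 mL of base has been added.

n(acid) = 0.06506 x 0.01707 = 0.001111 mol; n(KOH) added = 0.1781 x 0.01050 = 0.001870 mol.
Base is in excess by 0.001870 - 0.001111 = 0.0007595 mol in a total volume of 0.02757 L.
[OH^-] = 0.0007595/0.02757 = 0.02755 M, so pOH = 1.56 and pH = 14.00 - 1.56 = 12.44.

12.44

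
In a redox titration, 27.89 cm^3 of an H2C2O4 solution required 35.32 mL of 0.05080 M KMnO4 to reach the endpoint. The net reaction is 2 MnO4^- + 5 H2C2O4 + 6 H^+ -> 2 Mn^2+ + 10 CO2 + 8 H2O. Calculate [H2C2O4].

0.161 M

n(KMnO4) = 0.05080 x 0.03532 = 0.001794 mol.
From the balanced equation, 2 mol KMnO4 reacts with 5 mol H2C2O4, so n(H2C2O4) = 0.001794 x 5/2 = 0.004486 mol.
[H2C2O4] = 0.004486 / 0.02789 L = 0.161 M.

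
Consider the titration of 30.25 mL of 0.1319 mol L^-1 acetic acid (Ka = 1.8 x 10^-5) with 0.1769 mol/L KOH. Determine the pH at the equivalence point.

n(CH3COOH) = 0.1319 x 0.03025 = 0.003990 mol; V(KOH) at equivalence = 0.003990/0.1769 = 0.02255 L.
At equivalence all the acid is converted to CH3COO-; total volume = 0.03025 + 0.02255 = 0.05280 L, so [CH3COO-] = 0.003990/0.05280 = 0.07556 M.
Kb = Kw/Ka = 1.0e-14 / 1.8 x 10^-5 = 5.56e-10.
[OH^-] = sqrt(Kb x [CH3COO-]) = sqrt(5.56e-10 x 0.07556) = 6.48e-6 M.
pOH = 5.19, so pH = 14.00 - 5.19 = 8.81.

8.81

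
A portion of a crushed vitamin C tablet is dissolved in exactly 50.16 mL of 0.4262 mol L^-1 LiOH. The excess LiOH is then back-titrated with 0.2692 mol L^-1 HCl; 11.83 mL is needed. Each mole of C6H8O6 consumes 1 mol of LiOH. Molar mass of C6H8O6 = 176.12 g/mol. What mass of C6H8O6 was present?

3.20 g

Total n(LiOH) added = 0.4262 x 0.05016 = 0.02138 mol.
n(HCl) used = 0.2692 x 0.01183 = 0.003185 mol, which equals the excess n(LiOH).
So n(LiOH) consumed by the sample = 0.02138 - 0.003185 = 0.01819 mol.
n(C6H8O6) = 0.01819 / 1 = 0.01819 mol.
mass = 0.01819 mol x 176.12 g/mol = 3.20 g.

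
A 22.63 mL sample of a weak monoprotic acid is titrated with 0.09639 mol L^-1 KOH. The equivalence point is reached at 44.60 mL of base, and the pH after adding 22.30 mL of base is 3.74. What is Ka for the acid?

1.8 x 10^-4

22.30 mL is half of the equivalence volume, so this is the half-equivalence point where [HA] = [A^-].
At half-equivalence pH = pKa, so pKa = 3.74.
Ka = 10^(-3.74) = 1.8 x 10^-4.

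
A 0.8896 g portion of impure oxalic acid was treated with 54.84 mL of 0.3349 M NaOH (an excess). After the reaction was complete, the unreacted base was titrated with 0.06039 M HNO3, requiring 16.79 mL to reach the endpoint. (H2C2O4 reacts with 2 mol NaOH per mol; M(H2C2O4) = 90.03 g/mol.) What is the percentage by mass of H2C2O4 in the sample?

87.8%

Total n(NaOH) added = 0.3349 x 0.05484 = 0.01837 mol.
n(HNO3) used = 0.06039 x 0.01679 = 0.001014 mol, which equals the excess n(NaOH).
So n(NaOH) consumed by the sample = 0.01837 - 0.001014 = 0.01735 mol.
n(H2C2O4) = 0.01735 / 2 = 0.008676 mol.
mass H2C2O4 = 0.008676 x 90.03 = 0.7811 g, so %H2C2O4 = 0.7811/0.8896 x 100 = 87.8%.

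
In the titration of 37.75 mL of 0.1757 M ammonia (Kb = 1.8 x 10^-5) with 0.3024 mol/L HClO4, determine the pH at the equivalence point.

5.10

n(NH3) = 0.1757 x 0.03775 = 0.006633 mol; V(HClO4) at equivalence = 0.006633/0.3024 = 0.02193 L.
At equivalence the base is fully converted to NH4+; total volume = 0.05968 L, so [NH4+] = 0.006633/0.05968 = 0.1111 M.
Ka(NH4+) = Kw/Kb = 1.0e-14 / 1.8 x 10^-5 = 5.56e-10.
[H^+] = sqrt(Ka x [NH4+]) = sqrt(5.56e-10 x 0.1111) = 7.86e-6 M.
pH = -log(7.86e-6) = 5.10.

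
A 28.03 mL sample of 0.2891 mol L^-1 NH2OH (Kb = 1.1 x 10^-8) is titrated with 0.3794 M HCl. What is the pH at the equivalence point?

3.41

n(NH2OH) = 0.2891 x 0.02803 = 0.008103 mol; V(HCl) at equivalence = 0.008103/0.3794 = 0.02136 L.
At equivalence the base is fully converted to NH3OH+; total volume = 0.04939 L, so [NH3OH+] = 0.008103/0.04939 = 0.1641 M.
Ka(NH3OH+) = Kw/Kb = 1.0e-14 / 1.1 x 10^-8 = 9.09e-7.
[H^+] = sqrt(Ka x [NH3OH+]) = sqrt(9.09e-7 x 0.1641) = 0.000386 M.
pH = -log(0.000386) = 3.41.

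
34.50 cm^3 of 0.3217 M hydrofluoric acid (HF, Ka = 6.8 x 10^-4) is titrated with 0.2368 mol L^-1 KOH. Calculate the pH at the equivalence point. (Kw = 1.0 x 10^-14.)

8.15

n(HF) = 0.3217 x 0.03450 = 0.01110 mol; V(KOH) at equivalence = 0.01110/0.2368 = 0.04687 L.
At equivalence all the acid is converted to F-; total volume = 0.03450 + 0.04687 = 0.08137 L, so [F-] = 0.01110/0.08137 = 0.1364 M.
Kb = Kw/Ka = 1.0e-14 / 6.8 x 10^-4 = 1.47e-11.
[OH^-] = sqrt(Kb x [F-]) = sqrt(1.47e-11 x 0.1364) = 1.42e-6 M.
pOH = 5.85, so pH = 14.00 - 5.85 = 8.15.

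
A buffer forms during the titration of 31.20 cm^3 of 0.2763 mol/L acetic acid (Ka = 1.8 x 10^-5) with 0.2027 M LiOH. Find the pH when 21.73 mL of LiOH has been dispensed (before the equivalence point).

4.76

Initial n(CH3COOH) = 0.2763 x 0.03120 = 0.008621 mol.
n(LiOH) added = 0.2027 x 0.02173 = 0.004405 mol, converting that many moles of CH3COOH to CH3COO-.
Remaining n(CH3COOH) = 0.004216 mol; n(CH3COO-) = 0.004405 mol.
By Henderson-Hasselbalch, pH = pKa + log([A^-]/[HA]) = 4.74 + log(0.004405/0.004216) = 4.74 + (+0.02) = 4.76.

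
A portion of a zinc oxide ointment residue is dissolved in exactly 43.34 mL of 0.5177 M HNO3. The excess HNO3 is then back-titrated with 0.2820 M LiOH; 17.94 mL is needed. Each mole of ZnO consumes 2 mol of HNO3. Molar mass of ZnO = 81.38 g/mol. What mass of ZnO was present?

0.707 g

Total n(HNO3) added = 0.5177 x 0.04334 = 0.02244 mol.
n(LiOH) used = 0.2820 x 0.01794 = 0.005059 mol, which equals the excess n(HNO3).
So n(HNO3) consumed by the sample = 0.02244 - 0.005059 = 0.01738 mol.
n(ZnO) = 0.01738 / 2 = 0.008689 mol.
mass = 0.008689 mol x 81.38 g/mol = 0.707 g.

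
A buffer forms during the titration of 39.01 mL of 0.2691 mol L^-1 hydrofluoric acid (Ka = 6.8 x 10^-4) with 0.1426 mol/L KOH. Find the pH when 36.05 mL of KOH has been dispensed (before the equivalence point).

Initial n(HF) = 0.2691 x 0.03901 = 0.01050 mol.
n(KOH) added = 0.1426 x 0.03605 = 0.005141 mol, converting that many moles of HF to F-.
Remaining n(HF) = 0.005357 mol; n(F-) = 0.005141 mol.
By Henderson-Hasselbalch, pH = pKa + log([A^-]/[HA]) = 3.17 + log(0.005141/0.005357) = 3.17 + (-0.02) = 3.15.

3.15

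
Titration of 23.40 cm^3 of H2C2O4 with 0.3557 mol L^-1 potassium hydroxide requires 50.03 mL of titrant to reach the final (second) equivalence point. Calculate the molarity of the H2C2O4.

n(KOH) = 0.3557 x 0.05003 = 0.01780 mol.
At the final (second) equivalence point, 2 mol OH^- react per mol H2C2O4, so n(H2C2O4) = 0.01780 / 2 = 0.008898 mol.
[H2C2O4] = 0.008898 / 0.02340 L = 0.380 M.

0.380 M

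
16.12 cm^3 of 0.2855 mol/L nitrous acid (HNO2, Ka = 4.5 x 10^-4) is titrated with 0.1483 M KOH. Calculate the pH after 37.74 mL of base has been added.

n(acid) = 0.2855 x 0.01612 = 0.004602 mol; n(KOH) added = 0.1483 x 0.03774 = 0.005597 mol.
Base is in excess by 0.005597 - 0.004602 = 0.0009946 mol in a total volume of 0.05386 L.
[OH^-] = 0.0009946/0.05386 = 0.01847 M, so pOH = 1.73 and pH = 14.00 - 1.73 = 12.27.

12.27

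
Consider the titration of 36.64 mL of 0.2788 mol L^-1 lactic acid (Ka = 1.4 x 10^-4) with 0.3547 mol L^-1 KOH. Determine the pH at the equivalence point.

n(HC3H5O3) = 0.2788 x 0.03664 = 0.01022 mol; V(KOH) at equivalence = 0.01022/0.3547 = 0.02880 L.
At equivalence all the acid is converted to C3H5O3-; total volume = 0.03664 + 0.02880 = 0.06544 L, so [C3H5O3-] = 0.01022/0.06544 = 0.1561 M.
Kb = Kw/Ka = 1.0e-14 / 1.4 x 10^-4 = 7.14e-11.
[OH^-] = sqrt(Kb x [C3H5O3-]) = sqrt(7.14e-11 x 0.1561) = 3.34e-6 M.
pOH = 5.48, so pH = 14.00 - 5.48 = 8.52.

8.52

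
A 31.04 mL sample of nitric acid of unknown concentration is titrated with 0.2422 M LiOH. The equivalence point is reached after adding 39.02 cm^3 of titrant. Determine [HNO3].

0.304 M

n(LiOH) delivered = 0.2422 x 0.03902 = 0.009451 mol.
For a 1:1 reaction, n(HNO3) = 0.009451 mol.
[HNO3] = 0.009451 mol / 0.03104 L = 0.304 M.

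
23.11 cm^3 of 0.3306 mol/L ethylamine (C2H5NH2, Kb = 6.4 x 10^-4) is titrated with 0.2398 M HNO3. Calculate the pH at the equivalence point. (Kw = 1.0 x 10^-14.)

n(C2H5NH2) = 0.3306 x 0.02311 = 0.007640 mol; V(HNO3) at equivalence = 0.007640/0.2398 = 0.03186 L.
At equivalence the base is fully converted to C2H5NH3+; total volume = 0.05497 L, so [C2H5NH3+] = 0.007640/0.05497 = 0.1390 M.
Ka(C2H5NH3+) = Kw/Kb = 1.0e-14 / 6.4 x 10^-4 = 1.56e-11.
[H^+] = sqrt(Ka x [C2H5NH3+]) = sqrt(1.56e-11 x 0.1390) = 1.47e-6 M.
pH = -log(1.47e-6) = 5.83.

5.83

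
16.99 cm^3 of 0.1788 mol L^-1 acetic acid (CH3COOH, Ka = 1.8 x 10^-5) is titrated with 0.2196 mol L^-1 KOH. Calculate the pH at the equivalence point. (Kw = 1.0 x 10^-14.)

8.87

n(CH3COOH) = 0.1788 x 0.01699 = 0.003038 mol; V(KOH) at equivalence = 0.003038/0.2196 = 0.01383 L.
At equivalence all the acid is converted to CH3COO-; total volume = 0.01699 + 0.01383 = 0.03082 L, so [CH3COO-] = 0.003038/0.03082 = 0.09856 M.
Kb = Kw/Ka = 1.0e-14 / 1.8 x 10^-5 = 5.56e-10.
[OH^-] = sqrt(Kb x [CH3COO-]) = sqrt(5.56e-10 x 0.09856) = 7.40e-6 M.
pOH = 5.13, so pH = 14.00 - 5.13 = 8.87.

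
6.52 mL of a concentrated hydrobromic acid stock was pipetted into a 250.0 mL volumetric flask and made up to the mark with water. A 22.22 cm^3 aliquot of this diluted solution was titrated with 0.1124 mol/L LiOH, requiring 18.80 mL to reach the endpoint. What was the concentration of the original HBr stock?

n(LiOH) = 0.1124 x 0.01880 = 0.002113 mol.
n(HBr) in the aliquot = 0.002113 mol.
[diluted HBr] = 0.002113 / 0.02222 = 0.09510 M.
Dilution factor = 250.0/6.520 = 38.34, so [stock] = 0.09510 x 38.34 = 3.65 M.

3.65 M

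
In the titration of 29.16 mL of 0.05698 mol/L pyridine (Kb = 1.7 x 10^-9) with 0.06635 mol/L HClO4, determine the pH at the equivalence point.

3.37

n(C5H5N) = 0.05698 x 0.02916 = 0.001662 mol; V(HClO4) at equivalence = 0.001662/0.06635 = 0.02504 L.
At equivalence the base is fully converted to C5H5NH+; total volume = 0.05420 L, so [C5H5NH+] = 0.001662/0.05420 = 0.03065 M.
Ka(C5H5NH+) = Kw/Kb = 1.0e-14 / 1.7 x 10^-9 = 5.88e-6.
[H^+] = sqrt(Ka x [C5H5NH+]) = sqrt(5.88e-6 x 0.03065) = 0.000425 M.
pH = -log(0.000425) = 3.37.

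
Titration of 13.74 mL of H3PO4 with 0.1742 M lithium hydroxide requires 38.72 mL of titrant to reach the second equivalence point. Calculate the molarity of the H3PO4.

n(LiOH) = 0.1742 x 0.03872 = 0.006745 mol.
At the second equivalence point, 2 mol OH^- react per mol H3PO4, so n(H3PO4) = 0.006745 / 2 = 0.003373 mol.
[H3PO4] = 0.003373 / 0.01374 L = 0.245 M.

0.245 M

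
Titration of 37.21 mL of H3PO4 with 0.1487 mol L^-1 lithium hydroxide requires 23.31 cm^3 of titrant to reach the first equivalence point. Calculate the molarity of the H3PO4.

0.0932 M

n(LiOH) = 0.1487 x 0.02331 = 0.003466 mol.
At the first equivalence point, 1 mol OH^- react per mol H3PO4, so n(H3PO4) = 0.003466 / 1 = 0.003466 mol.
[H3PO4] = 0.003466 / 0.03721 L = 0.0932 M.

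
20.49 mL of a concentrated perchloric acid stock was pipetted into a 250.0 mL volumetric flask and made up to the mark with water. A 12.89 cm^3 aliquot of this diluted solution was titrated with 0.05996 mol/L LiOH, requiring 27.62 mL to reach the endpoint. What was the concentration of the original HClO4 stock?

n(LiOH) = 0.05996 x 0.02762 = 0.001656 mol.
n(HClO4) in the aliquot = 0.001656 mol.
[diluted HClO4] = 0.001656 / 0.01289 = 0.1285 M.
Dilution factor = 250.0/20.49 = 12.20, so [stock] = 0.1285 x 12.20 = 1.57 M.

1.57 M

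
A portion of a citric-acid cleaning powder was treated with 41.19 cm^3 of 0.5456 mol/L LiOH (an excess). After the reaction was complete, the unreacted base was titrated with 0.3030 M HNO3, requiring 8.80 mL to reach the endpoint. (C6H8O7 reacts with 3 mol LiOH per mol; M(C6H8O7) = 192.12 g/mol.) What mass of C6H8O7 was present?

1.27 g

Total n(LiOH) added = 0.5456 x 0.04119 = 0.02247 mol.
n(HNO3) used = 0.3030 x 0.008800 = 0.002666 mol, which equals the excess n(LiOH).
So n(LiOH) consumed by the sample = 0.02247 - 0.002666 = 0.01981 mol.
n(C6H8O7) = 0.01981 / 3 = 0.006602 mol.
mass = 0.006602 mol x 192.12 g/mol = 1.27 g.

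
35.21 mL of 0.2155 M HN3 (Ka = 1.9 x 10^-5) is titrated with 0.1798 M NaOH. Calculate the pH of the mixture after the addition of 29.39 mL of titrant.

Initial n(HN3) = 0.2155 x 0.03521 = 0.007588 mol.
n(NaOH) added = 0.1798 x 0.02939 = 0.005284 mol, converting that many moles of HN3 to N3-.
Remaining n(HN3) = 0.002303 mol; n(N3-) = 0.005284 mol.
By Henderson-Hasselbalch, pH = pKa + log([A^-]/[HA]) = 4.72 + log(0.005284/0.002303) = 4.72 + (+0.36) = 5.08.

5.08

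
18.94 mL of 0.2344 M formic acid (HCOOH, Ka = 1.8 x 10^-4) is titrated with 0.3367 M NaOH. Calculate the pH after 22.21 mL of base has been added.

n(acid) = 0.2344 x 0.01894 = 0.004440 mol; n(NaOH) added = 0.3367 x 0.02221 = 0.007478 mol.
Base is in excess by 0.007478 - 0.004440 = 0.003039 mol in a total volume of 0.04115 L.
[OH^-] = 0.003039/0.04115 = 0.07384 M, so pOH = 1.13 and pH = 14.00 - 1.13 = 12.87.

12.87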